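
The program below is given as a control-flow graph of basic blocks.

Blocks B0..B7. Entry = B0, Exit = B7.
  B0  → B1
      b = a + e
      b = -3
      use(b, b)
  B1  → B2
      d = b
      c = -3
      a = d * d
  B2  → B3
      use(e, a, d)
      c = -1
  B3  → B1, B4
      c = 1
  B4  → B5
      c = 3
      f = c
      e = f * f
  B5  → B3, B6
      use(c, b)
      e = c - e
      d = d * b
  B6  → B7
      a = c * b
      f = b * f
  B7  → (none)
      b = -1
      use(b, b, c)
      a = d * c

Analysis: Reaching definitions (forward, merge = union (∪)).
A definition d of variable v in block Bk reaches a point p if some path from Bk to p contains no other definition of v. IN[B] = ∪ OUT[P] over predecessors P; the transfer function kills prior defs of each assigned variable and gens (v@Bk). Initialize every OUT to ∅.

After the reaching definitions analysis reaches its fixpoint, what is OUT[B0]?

Fixpoint table:
  B0: | IN={} | OUT={b@B0}
  B1: | IN={a@B1, b@B0, c@B3, d@B1, d@B5, e@B5, f@B4} | OUT={a@B1, b@B0, c@B1, d@B1, e@B5, f@B4}
  B2: | IN={a@B1, b@B0, c@B1, d@B1, e@B5, f@B4} | OUT={a@B1, b@B0, c@B2, d@B1, e@B5, f@B4}
  B3: | IN={a@B1, b@B0, c@B2, c@B4, d@B1, d@B5, e@B5, f@B4} | OUT={a@B1, b@B0, c@B3, d@B1, d@B5, e@B5, f@B4}
  B4: | IN={a@B1, b@B0, c@B3, d@B1, d@B5, e@B5, f@B4} | OUT={a@B1, b@B0, c@B4, d@B1, d@B5, e@B4, f@B4}
  B5: | IN={a@B1, b@B0, c@B4, d@B1, d@B5, e@B4, f@B4} | OUT={a@B1, b@B0, c@B4, d@B5, e@B5, f@B4}
  B6: | IN={a@B1, b@B0, c@B4, d@B5, e@B5, f@B4} | OUT={a@B6, b@B0, c@B4, d@B5, e@B5, f@B6}
  B7: | IN={a@B6, b@B0, c@B4, d@B5, e@B5, f@B6} | OUT={a@B7, b@B7, c@B4, d@B5, e@B5, f@B6}

B0 is the boundary node: IN[B0] = {}
Applying B0's transfer function to that IN value gives OUT[B0] (row B0 above).

Answer: {b@B0}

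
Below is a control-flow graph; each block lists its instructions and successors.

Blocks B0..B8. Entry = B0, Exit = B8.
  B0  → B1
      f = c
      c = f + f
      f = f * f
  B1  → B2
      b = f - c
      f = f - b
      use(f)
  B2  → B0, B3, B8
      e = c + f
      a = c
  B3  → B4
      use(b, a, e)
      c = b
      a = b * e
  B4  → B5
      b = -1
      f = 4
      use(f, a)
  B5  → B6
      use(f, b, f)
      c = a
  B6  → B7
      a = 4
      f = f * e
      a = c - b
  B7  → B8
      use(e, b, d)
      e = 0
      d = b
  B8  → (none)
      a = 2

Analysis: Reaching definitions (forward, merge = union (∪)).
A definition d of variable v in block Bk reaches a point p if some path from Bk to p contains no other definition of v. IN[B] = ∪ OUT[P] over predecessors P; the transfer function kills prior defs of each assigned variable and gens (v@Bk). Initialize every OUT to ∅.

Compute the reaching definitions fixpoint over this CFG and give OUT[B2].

Per-block solution:
  B0: | IN={a@B2, b@B1, c@B0, e@B2, f@B1} | OUT={a@B2, b@B1, c@B0, e@B2, f@B0}
  B1: | IN={a@B2, b@B1, c@B0, e@B2, f@B0} | OUT={a@B2, b@B1, c@B0, e@B2, f@B1}
  B2: | IN={a@B2, b@B1, c@B0, e@B2, f@B1} | OUT={a@B2, b@B1, c@B0, e@B2, f@B1}
  B3: | IN={a@B2, b@B1, c@B0, e@B2, f@B1} | OUT={a@B3, b@B1, c@B3, e@B2, f@B1}
  B4: | IN={a@B3, b@B1, c@B3, e@B2, f@B1} | OUT={a@B3, b@B4, c@B3, e@B2, f@B4}
  B5: | IN={a@B3, b@B4, c@B3, e@B2, f@B4} | OUT={a@B3, b@B4, c@B5, e@B2, f@B4}
  B6: | IN={a@B3, b@B4, c@B5, e@B2, f@B4} | OUT={a@B6, b@B4, c@B5, e@B2, f@B6}
  B7: | IN={a@B6, b@B4, c@B5, e@B2, f@B6} | OUT={a@B6, b@B4, c@B5, d@B7, e@B7, f@B6}
  B8: | IN={a@B2, a@B6, b@B1, b@B4, c@B0, c@B5, d@B7, e@B2, e@B7, f@B1, f@B6} | OUT={a@B8, b@B1, b@B4, c@B0, c@B5, d@B7, e@B2, e@B7, f@B1, f@B6}

Merge at B2: IN[B2] = OUT[B1] = {a@B2, b@B1, c@B0, e@B2, f@B1}
Applying B2's transfer function to that IN value gives OUT[B2] (row B2 above).

Answer: {a@B2, b@B1, c@B0, e@B2, f@B1}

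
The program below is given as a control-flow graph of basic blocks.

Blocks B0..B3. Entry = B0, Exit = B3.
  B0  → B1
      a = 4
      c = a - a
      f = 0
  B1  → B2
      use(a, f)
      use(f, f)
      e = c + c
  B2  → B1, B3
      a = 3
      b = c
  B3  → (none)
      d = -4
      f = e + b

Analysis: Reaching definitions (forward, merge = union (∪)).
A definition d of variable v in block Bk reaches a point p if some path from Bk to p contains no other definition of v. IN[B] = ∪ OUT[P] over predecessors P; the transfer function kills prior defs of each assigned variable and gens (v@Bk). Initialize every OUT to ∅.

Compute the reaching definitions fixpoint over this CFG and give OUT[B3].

Per-block solution:
  B0:  IN={}  OUT={a@B0, c@B0, f@B0}
  B1:  IN={a@B0, a@B2, b@B2, c@B0, e@B1, f@B0}  OUT={a@B0, a@B2, b@B2, c@B0, e@B1, f@B0}
  B2:  IN={a@B0, a@B2, b@B2, c@B0, e@B1, f@B0}  OUT={a@B2, b@B2, c@B0, e@B1, f@B0}
  B3:  IN={a@B2, b@B2, c@B0, e@B1, f@B0}  OUT={a@B2, b@B2, c@B0, d@B3, e@B1, f@B3}

Merge at B3: IN[B3] = OUT[B2] = {a@B2, b@B2, c@B0, e@B1, f@B0}
Applying B3's transfer function to that IN value gives OUT[B3] (row B3 above).

Answer: {a@B2, b@B2, c@B0, d@B3, e@B1, f@B3}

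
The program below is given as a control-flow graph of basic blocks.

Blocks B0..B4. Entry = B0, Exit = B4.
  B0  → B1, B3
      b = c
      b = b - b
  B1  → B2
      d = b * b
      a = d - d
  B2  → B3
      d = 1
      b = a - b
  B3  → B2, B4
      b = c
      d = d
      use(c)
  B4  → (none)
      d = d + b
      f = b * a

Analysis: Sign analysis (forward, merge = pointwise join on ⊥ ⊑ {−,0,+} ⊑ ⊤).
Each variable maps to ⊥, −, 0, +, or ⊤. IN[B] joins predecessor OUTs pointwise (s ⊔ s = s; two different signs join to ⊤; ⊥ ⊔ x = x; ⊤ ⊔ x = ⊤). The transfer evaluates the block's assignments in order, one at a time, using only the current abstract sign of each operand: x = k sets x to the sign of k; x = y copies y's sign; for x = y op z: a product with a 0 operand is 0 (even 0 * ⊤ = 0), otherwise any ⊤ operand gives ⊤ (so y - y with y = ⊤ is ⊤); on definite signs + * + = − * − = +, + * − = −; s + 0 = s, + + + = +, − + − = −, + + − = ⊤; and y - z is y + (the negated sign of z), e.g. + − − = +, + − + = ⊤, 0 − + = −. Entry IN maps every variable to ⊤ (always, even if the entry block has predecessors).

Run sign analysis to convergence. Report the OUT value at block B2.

Fixpoint table:
  B0: | IN=(all ⊤) | OUT=(all ⊤)
  B1: | IN=(all ⊤) | OUT=(all ⊤)
  B2: | IN=(all ⊤) | OUT={d:+; rest ⊤}
  B3: | IN=(all ⊤) | OUT=(all ⊤)
  B4: | IN=(all ⊤) | OUT=(all ⊤)

Merge at B2: IN[B2] = OUT[B1] ⊔ OUT[B3] = {a: ⊤, b: ⊤, c: ⊤, d: ⊤, e: ⊤, f: ⊤}
Applying B2's transfer function to that IN value gives OUT[B2] (row B2 above).

Answer: {a: ⊤, b: ⊤, c: ⊤, d: +, e: ⊤, f: ⊤}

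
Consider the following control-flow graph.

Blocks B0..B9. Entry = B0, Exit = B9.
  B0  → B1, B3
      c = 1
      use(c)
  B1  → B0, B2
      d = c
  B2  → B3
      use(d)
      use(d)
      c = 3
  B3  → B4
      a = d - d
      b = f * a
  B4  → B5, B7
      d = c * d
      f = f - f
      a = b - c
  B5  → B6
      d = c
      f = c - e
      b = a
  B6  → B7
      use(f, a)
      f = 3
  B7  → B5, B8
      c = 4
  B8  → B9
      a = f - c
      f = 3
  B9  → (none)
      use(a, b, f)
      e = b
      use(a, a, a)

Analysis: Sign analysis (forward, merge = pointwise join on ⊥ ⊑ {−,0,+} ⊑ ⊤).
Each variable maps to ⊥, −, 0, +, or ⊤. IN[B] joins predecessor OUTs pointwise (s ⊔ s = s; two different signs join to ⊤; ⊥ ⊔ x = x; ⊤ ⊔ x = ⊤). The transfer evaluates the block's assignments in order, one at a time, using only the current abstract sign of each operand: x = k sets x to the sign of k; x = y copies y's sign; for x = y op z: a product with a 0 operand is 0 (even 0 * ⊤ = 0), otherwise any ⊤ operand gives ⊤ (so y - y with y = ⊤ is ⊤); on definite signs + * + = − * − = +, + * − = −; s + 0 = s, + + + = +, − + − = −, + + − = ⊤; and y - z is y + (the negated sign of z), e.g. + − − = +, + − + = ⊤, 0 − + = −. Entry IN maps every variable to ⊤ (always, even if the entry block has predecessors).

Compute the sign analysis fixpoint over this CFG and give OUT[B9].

Fixpoint table:
  B0: | IN=(all ⊤) | OUT={c:+; rest ⊤}
  B1: | IN={c:+; rest ⊤} | OUT={c:+, d:+; rest ⊤}
  B2: | IN={c:+, d:+; rest ⊤} | OUT={c:+, d:+; rest ⊤}
  B3: | IN={c:+; rest ⊤} | OUT={c:+; rest ⊤}
  B4: | IN={c:+; rest ⊤} | OUT={c:+; rest ⊤}
  B5: | IN={c:+; rest ⊤} | OUT={c:+, d:+; rest ⊤}
  B6: | IN={c:+, d:+; rest ⊤} | OUT={c:+, d:+, f:+; rest ⊤}
  B7: | IN={c:+; rest ⊤} | OUT={c:+; rest ⊤}
  B8: | IN={c:+; rest ⊤} | OUT={c:+, f:+; rest ⊤}
  B9: | IN={c:+, f:+; rest ⊤} | OUT={c:+, f:+; rest ⊤}

Merge at B9: IN[B9] = OUT[B8] = {a: ⊤, b: ⊤, c: +, d: ⊤, e: ⊤, f: +}
Applying B9's transfer function to that IN value gives OUT[B9] (row B9 above).

Answer: {a: ⊤, b: ⊤, c: +, d: ⊤, e: ⊤, f: +}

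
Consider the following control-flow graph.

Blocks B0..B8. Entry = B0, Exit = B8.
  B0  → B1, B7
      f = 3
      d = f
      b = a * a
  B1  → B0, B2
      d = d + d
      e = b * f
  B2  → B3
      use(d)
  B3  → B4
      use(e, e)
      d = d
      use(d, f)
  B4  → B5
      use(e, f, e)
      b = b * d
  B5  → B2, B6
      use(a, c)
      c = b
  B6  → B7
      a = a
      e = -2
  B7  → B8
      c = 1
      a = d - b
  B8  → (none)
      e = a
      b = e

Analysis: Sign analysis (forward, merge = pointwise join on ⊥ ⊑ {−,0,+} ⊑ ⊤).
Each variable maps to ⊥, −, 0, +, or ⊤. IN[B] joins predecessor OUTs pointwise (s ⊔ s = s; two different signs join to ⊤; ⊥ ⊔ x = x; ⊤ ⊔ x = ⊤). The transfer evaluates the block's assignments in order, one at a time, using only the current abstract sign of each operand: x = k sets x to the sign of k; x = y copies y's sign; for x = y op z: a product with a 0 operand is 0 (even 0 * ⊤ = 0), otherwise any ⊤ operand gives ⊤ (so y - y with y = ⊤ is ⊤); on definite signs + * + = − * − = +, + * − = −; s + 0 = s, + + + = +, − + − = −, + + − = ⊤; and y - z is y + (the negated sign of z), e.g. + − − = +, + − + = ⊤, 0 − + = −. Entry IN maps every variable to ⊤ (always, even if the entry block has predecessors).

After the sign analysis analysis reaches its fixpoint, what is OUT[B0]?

Answer: {a: ⊤, b: ⊤, c: ⊤, d: +, e: ⊤, f: +}

Working:
Fixpoint table:
  B0:   IN=(all ⊤)   OUT={d:+, f:+; rest ⊤}
  B1:   IN={d:+, f:+; rest ⊤}   OUT={d:+, f:+; rest ⊤}
  B2:   IN={d:+, f:+; rest ⊤}   OUT={d:+, f:+; rest ⊤}
  B3:   IN={d:+, f:+; rest ⊤}   OUT={d:+, f:+; rest ⊤}
  B4:   IN={d:+, f:+; rest ⊤}   OUT={d:+, f:+; rest ⊤}
  B5:   IN={d:+, f:+; rest ⊤}   OUT={d:+, f:+; rest ⊤}
  B6:   IN={d:+, f:+; rest ⊤}   OUT={d:+, e:-, f:+; rest ⊤}
  B7:   IN={d:+, f:+; rest ⊤}   OUT={c:+, d:+, f:+; rest ⊤}
  B8:   IN={c:+, d:+, f:+; rest ⊤}   OUT={c:+, d:+, f:+; rest ⊤}

Merge at B0 (entry node, so the boundary value (all ⊤) is joined with the incoming edge(s)): IN[B0] = (all ⊤) ⊔ OUT[B1] = {a: ⊤, b: ⊤, c: ⊤, d: ⊤, e: ⊤, f: ⊤}
Applying B0's transfer function to that IN value gives OUT[B0] (row B0 above).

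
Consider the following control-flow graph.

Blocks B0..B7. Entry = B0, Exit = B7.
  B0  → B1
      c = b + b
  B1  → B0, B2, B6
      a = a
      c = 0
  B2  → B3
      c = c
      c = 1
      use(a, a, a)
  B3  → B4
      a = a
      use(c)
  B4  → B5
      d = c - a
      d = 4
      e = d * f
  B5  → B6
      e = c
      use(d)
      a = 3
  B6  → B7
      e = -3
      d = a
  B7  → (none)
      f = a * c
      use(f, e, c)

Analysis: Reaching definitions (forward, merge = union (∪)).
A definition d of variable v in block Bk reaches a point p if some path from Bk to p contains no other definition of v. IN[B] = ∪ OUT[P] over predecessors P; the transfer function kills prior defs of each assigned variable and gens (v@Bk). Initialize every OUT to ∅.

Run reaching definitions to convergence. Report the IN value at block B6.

Answer: {a@B1, a@B5, c@B1, c@B2, d@B4, e@B5}

Trace:
Per-block solution:
  B0: | IN={a@B1, c@B1} | OUT={a@B1, c@B0}
  B1: | IN={a@B1, c@B0} | OUT={a@B1, c@B1}
  B2: | IN={a@B1, c@B1} | OUT={a@B1, c@B2}
  B3: | IN={a@B1, c@B2} | OUT={a@B3, c@B2}
  B4: | IN={a@B3, c@B2} | OUT={a@B3, c@B2, d@B4, e@B4}
  B5: | IN={a@B3, c@B2, d@B4, e@B4} | OUT={a@B5, c@B2, d@B4, e@B5}
  B6: | IN={a@B1, a@B5, c@B1, c@B2, d@B4, e@B5} | OUT={a@B1, a@B5, c@B1, c@B2, d@B6, e@B6}
  B7: | IN={a@B1, a@B5, c@B1, c@B2, d@B6, e@B6} | OUT={a@B1, a@B5, c@B1, c@B2, d@B6, e@B6, f@B7}

Merge at B6: IN[B6] = OUT[B1] ⊔ OUT[B5] = {a@B1, a@B5, c@B1, c@B2, d@B4, e@B5}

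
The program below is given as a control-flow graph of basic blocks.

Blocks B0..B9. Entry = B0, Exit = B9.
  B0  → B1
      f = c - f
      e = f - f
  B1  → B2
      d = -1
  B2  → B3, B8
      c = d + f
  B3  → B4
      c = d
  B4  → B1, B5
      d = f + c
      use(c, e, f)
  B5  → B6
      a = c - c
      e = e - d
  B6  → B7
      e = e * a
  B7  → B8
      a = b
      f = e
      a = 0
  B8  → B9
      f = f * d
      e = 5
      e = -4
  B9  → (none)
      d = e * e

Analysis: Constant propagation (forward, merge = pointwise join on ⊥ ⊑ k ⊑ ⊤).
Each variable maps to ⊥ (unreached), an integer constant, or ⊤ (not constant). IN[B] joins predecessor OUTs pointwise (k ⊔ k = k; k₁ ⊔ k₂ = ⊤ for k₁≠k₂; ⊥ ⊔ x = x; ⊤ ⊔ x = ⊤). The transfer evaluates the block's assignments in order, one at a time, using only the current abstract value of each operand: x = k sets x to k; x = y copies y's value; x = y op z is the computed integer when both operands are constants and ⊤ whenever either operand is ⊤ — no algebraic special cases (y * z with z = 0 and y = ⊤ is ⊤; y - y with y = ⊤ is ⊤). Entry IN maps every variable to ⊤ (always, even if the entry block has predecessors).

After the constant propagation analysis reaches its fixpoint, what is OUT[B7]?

Answer: {a: 0, b: ⊤, c: -1, d: ⊤, e: ⊤, f: ⊤}

Derivation:
Fixpoint table:
  B0:  IN=(all ⊤)  OUT=(all ⊤)
  B1:  IN=(all ⊤)  OUT={d:-1; rest ⊤}
  B2:  IN={d:-1; rest ⊤}  OUT={d:-1; rest ⊤}
  B3:  IN={d:-1; rest ⊤}  OUT={c:-1, d:-1; rest ⊤}
  B4:  IN={c:-1, d:-1; rest ⊤}  OUT={c:-1; rest ⊤}
  B5:  IN={c:-1; rest ⊤}  OUT={a:0, c:-1; rest ⊤}
  B6:  IN={a:0, c:-1; rest ⊤}  OUT={a:0, c:-1; rest ⊤}
  B7:  IN={a:0, c:-1; rest ⊤}  OUT={a:0, c:-1; rest ⊤}
  B8:  IN=(all ⊤)  OUT={e:-4; rest ⊤}
  B9:  IN={e:-4; rest ⊤}  OUT={d:16, e:-4; rest ⊤}

Merge at B7: IN[B7] = OUT[B6] = {a: 0, b: ⊤, c: -1, d: ⊤, e: ⊤, f: ⊤}
Applying B7's transfer function to that IN value gives OUT[B7] (row B7 above).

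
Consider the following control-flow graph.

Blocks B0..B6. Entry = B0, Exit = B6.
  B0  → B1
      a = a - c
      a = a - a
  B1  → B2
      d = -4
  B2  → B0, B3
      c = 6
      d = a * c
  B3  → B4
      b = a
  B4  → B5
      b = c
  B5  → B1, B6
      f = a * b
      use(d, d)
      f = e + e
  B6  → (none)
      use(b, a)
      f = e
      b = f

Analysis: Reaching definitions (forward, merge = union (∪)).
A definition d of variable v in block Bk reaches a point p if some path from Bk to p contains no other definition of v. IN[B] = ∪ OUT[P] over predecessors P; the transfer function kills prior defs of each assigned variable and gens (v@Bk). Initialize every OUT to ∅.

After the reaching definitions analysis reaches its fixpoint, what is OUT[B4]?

Fixpoint table:
  B0:   IN={a@B0, b@B4, c@B2, d@B2, f@B5}   OUT={a@B0, b@B4, c@B2, d@B2, f@B5}
  B1:   IN={a@B0, b@B4, c@B2, d@B2, f@B5}   OUT={a@B0, b@B4, c@B2, d@B1, f@B5}
  B2:   IN={a@B0, b@B4, c@B2, d@B1, f@B5}   OUT={a@B0, b@B4, c@B2, d@B2, f@B5}
  B3:   IN={a@B0, b@B4, c@B2, d@B2, f@B5}   OUT={a@B0, b@B3, c@B2, d@B2, f@B5}
  B4:   IN={a@B0, b@B3, c@B2, d@B2, f@B5}   OUT={a@B0, b@B4, c@B2, d@B2, f@B5}
  B5:   IN={a@B0, b@B4, c@B2, d@B2, f@B5}   OUT={a@B0, b@B4, c@B2, d@B2, f@B5}
  B6:   IN={a@B0, b@B4, c@B2, d@B2, f@B5}   OUT={a@B0, b@B6, c@B2, d@B2, f@B6}

Merge at B4: IN[B4] = OUT[B3] = {a@B0, b@B3, c@B2, d@B2, f@B5}
Applying B4's transfer function to that IN value gives OUT[B4] (row B4 above).

Answer: {a@B0, b@B4, c@B2, d@B2, f@B5}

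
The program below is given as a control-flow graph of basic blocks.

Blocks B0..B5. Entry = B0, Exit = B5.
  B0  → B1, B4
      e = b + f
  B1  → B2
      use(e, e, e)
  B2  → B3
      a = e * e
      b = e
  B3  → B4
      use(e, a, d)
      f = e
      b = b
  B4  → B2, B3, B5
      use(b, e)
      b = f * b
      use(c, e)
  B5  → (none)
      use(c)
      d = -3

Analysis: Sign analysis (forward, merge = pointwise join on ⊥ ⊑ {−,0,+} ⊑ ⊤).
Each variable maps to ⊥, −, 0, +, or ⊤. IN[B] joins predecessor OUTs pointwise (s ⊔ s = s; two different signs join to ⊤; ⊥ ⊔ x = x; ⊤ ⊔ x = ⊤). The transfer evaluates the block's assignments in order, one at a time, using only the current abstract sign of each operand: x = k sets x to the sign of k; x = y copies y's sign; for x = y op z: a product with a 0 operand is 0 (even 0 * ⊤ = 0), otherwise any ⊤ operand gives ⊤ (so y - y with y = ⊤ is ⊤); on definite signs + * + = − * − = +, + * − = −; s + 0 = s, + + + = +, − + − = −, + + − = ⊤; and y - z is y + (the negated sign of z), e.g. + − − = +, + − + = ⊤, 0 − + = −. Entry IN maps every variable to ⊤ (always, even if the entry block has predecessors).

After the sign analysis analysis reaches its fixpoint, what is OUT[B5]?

Answer: {a: ⊤, b: ⊤, c: ⊤, d: -, e: ⊤, f: ⊤}

Derivation:
Per-block solution:
  B0: | IN=(all ⊤) | OUT=(all ⊤)
  B1: | IN=(all ⊤) | OUT=(all ⊤)
  B2: | IN=(all ⊤) | OUT=(all ⊤)
  B3: | IN=(all ⊤) | OUT=(all ⊤)
  B4: | IN=(all ⊤) | OUT=(all ⊤)
  B5: | IN=(all ⊤) | OUT={d:-; rest ⊤}

Merge at B5: IN[B5] = OUT[B4] = {a: ⊤, b: ⊤, c: ⊤, d: ⊤, e: ⊤, f: ⊤}
Applying B5's transfer function to that IN value gives OUT[B5] (row B5 above).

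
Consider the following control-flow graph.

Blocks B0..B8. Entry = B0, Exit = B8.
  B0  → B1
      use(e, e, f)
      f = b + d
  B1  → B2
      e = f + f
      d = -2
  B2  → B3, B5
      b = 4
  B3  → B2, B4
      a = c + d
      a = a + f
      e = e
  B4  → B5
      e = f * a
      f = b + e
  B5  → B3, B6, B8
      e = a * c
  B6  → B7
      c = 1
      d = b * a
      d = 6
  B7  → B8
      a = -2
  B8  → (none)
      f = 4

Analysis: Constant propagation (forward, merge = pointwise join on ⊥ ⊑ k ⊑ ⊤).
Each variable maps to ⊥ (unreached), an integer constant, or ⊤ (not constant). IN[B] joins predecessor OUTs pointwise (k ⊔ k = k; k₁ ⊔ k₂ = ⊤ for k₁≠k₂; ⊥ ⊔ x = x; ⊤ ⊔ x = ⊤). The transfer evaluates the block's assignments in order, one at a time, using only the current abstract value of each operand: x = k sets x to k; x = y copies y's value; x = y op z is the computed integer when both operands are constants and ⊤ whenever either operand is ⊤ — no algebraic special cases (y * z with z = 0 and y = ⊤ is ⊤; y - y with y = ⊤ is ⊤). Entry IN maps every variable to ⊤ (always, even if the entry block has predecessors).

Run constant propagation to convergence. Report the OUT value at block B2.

Converged values:
  B0:   IN=(all ⊤)   OUT=(all ⊤)
  B1:   IN=(all ⊤)   OUT={d:-2; rest ⊤}
  B2:   IN={d:-2; rest ⊤}   OUT={b:4, d:-2; rest ⊤}
  B3:   IN={b:4, d:-2; rest ⊤}   OUT={b:4, d:-2; rest ⊤}
  B4:   IN={b:4, d:-2; rest ⊤}   OUT={b:4, d:-2; rest ⊤}
  B5:   IN={b:4, d:-2; rest ⊤}   OUT={b:4, d:-2; rest ⊤}
  B6:   IN={b:4, d:-2; rest ⊤}   OUT={b:4, c:1, d:6; rest ⊤}
  B7:   IN={b:4, c:1, d:6; rest ⊤}   OUT={a:-2, b:4, c:1, d:6; rest ⊤}
  B8:   IN={b:4; rest ⊤}   OUT={b:4, f:4; rest ⊤}

Merge at B2: IN[B2] = OUT[B1] ⊔ OUT[B3] = {a: ⊤, b: ⊤, c: ⊤, d: -2, e: ⊤, f: ⊤}
Applying B2's transfer function to that IN value gives OUT[B2] (row B2 above).

Answer: {a: ⊤, b: 4, c: ⊤, d: -2, e: ⊤, f: ⊤}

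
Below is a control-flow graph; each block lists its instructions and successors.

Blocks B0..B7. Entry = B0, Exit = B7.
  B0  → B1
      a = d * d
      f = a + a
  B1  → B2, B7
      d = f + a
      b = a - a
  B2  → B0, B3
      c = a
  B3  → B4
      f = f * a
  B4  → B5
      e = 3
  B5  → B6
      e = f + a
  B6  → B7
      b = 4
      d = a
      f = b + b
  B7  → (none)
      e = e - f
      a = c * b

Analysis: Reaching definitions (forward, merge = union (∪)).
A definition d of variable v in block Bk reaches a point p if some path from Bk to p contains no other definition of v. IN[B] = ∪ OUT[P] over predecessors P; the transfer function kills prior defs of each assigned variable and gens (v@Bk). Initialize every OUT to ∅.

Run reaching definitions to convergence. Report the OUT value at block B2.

Fixpoint table:
  B0:   IN={a@B0, b@B1, c@B2, d@B1, f@B0}   OUT={a@B0, b@B1, c@B2, d@B1, f@B0}
  B1:   IN={a@B0, b@B1, c@B2, d@B1, f@B0}   OUT={a@B0, b@B1, c@B2, d@B1, f@B0}
  B2:   IN={a@B0, b@B1, c@B2, d@B1, f@B0}   OUT={a@B0, b@B1, c@B2, d@B1, f@B0}
  B3:   IN={a@B0, b@B1, c@B2, d@B1, f@B0}   OUT={a@B0, b@B1, c@B2, d@B1, f@B3}
  B4:   IN={a@B0, b@B1, c@B2, d@B1, f@B3}   OUT={a@B0, b@B1, c@B2, d@B1, e@B4, f@B3}
  B5:   IN={a@B0, b@B1, c@B2, d@B1, e@B4, f@B3}   OUT={a@B0, b@B1, c@B2, d@B1, e@B5, f@B3}
  B6:   IN={a@B0, b@B1, c@B2, d@B1, e@B5, f@B3}   OUT={a@B0, b@B6, c@B2, d@B6, e@B5, f@B6}
  B7:   IN={a@B0, b@B1, b@B6, c@B2, d@B1, d@B6, e@B5, f@B0, f@B6}   OUT={a@B7, b@B1, b@B6, c@B2, d@B1, d@B6, e@B7, f@B0, f@B6}

Merge at B2: IN[B2] = OUT[B1] = {a@B0, b@B1, c@B2, d@B1, f@B0}
Applying B2's transfer function to that IN value gives OUT[B2] (row B2 above).

Answer: {a@B0, b@B1, c@B2, d@B1, f@B0}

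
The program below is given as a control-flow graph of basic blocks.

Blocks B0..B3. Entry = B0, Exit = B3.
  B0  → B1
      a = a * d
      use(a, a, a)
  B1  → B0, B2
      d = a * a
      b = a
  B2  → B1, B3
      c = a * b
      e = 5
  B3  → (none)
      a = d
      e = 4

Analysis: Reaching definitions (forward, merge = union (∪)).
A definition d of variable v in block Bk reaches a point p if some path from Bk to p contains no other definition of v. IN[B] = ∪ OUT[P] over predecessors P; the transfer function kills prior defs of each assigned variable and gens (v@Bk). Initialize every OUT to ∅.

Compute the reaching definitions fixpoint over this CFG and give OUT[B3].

Answer: {a@B3, b@B1, c@B2, d@B1, e@B3}

Working:
Fixpoint table:
  B0: | IN={a@B0, b@B1, c@B2, d@B1, e@B2} | OUT={a@B0, b@B1, c@B2, d@B1, e@B2}
  B1: | IN={a@B0, b@B1, c@B2, d@B1, e@B2} | OUT={a@B0, b@B1, c@B2, d@B1, e@B2}
  B2: | IN={a@B0, b@B1, c@B2, d@B1, e@B2} | OUT={a@B0, b@B1, c@B2, d@B1, e@B2}
  B3: | IN={a@B0, b@B1, c@B2, d@B1, e@B2} | OUT={a@B3, b@B1, c@B2, d@B1, e@B3}

Merge at B3: IN[B3] = OUT[B2] = {a@B0, b@B1, c@B2, d@B1, e@B2}
Applying B3's transfer function to that IN value gives OUT[B3] (row B3 above).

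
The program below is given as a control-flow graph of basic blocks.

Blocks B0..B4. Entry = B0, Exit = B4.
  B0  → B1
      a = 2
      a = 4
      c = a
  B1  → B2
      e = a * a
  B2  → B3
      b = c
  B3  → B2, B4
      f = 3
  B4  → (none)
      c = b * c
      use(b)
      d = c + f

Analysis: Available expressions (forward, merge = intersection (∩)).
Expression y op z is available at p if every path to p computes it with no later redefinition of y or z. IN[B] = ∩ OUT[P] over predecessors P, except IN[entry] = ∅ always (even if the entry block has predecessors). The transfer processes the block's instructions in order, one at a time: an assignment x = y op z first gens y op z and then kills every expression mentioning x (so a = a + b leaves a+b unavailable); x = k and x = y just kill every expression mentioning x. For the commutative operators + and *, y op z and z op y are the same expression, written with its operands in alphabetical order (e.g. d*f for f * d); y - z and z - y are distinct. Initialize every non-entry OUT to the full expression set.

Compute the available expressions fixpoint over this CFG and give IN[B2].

Fixpoint table:
  B0:   IN={}   OUT={}
  B1:   IN={}   OUT={a*a}
  B2:   IN={a*a}   OUT={a*a}
  B3:   IN={a*a}   OUT={a*a}
  B4:   IN={a*a}   OUT={a*a, c+f}

Merge at B2: IN[B2] = OUT[B1] ∩ OUT[B3] = {a*a}

Answer: {a*a}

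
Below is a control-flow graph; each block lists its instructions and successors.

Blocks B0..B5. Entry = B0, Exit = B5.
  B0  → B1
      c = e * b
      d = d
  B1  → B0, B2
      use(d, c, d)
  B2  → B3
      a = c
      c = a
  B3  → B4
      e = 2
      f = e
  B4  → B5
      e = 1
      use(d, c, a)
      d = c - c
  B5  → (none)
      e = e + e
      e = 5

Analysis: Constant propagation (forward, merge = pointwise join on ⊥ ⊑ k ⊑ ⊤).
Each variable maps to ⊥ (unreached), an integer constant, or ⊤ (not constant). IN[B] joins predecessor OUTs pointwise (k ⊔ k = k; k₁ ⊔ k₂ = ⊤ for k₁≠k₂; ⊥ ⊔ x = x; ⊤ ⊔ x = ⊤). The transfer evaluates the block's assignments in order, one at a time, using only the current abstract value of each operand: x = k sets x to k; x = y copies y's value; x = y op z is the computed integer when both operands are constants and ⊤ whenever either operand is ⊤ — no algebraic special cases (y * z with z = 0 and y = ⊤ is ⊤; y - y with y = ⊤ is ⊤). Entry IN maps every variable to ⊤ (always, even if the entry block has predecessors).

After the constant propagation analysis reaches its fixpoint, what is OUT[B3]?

Answer: {a: ⊤, b: ⊤, c: ⊤, d: ⊤, e: 2, f: 2}

Trace:
Fixpoint table:
  B0: | IN=(all ⊤) | OUT=(all ⊤)
  B1: | IN=(all ⊤) | OUT=(all ⊤)
  B2: | IN=(all ⊤) | OUT=(all ⊤)
  B3: | IN=(all ⊤) | OUT={e:2, f:2; rest ⊤}
  B4: | IN={e:2, f:2; rest ⊤} | OUT={e:1, f:2; rest ⊤}
  B5: | IN={e:1, f:2; rest ⊤} | OUT={e:5, f:2; rest ⊤}

Merge at B3: IN[B3] = OUT[B2] = {a: ⊤, b: ⊤, c: ⊤, d: ⊤, e: ⊤, f: ⊤}
Applying B3's transfer function to that IN value gives OUT[B3] (row B3 above).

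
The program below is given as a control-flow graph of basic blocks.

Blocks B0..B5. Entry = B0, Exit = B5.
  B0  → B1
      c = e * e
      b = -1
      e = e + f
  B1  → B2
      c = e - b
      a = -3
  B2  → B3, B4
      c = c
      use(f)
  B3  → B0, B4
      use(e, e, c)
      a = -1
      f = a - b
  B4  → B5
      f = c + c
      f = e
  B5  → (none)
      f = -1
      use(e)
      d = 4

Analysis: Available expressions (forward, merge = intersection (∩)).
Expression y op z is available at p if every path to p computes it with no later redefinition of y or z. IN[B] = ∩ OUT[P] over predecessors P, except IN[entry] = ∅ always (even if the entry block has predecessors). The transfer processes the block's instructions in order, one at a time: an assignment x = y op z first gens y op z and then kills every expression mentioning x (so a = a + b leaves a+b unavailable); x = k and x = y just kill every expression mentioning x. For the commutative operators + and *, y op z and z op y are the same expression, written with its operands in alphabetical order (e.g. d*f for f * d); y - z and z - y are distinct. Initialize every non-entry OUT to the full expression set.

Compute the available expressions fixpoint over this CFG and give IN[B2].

Answer: {e-b}

Derivation:
Per-block solution:
  B0:   IN={}   OUT={}
  B1:   IN={}   OUT={e-b}
  B2:   IN={e-b}   OUT={e-b}
  B3:   IN={e-b}   OUT={a-b, e-b}
  B4:   IN={e-b}   OUT={c+c, e-b}
  B5:   IN={c+c, e-b}   OUT={c+c, e-b}

Merge at B2: IN[B2] = OUT[B1] = {e-b}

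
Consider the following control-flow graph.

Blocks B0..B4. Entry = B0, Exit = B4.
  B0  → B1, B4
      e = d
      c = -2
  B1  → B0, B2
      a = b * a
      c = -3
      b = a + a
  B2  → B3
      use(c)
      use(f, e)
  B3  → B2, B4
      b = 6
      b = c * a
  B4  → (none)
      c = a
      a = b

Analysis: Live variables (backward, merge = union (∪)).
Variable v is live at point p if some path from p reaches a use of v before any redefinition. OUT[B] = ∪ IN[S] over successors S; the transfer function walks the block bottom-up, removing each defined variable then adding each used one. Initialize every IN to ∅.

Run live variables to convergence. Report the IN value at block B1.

Answer: {a, b, d, e, f}

Trace:
Fixpoint table:
  B0: | IN={a, b, d, f} | OUT={a, b, d, e, f}
  B1: | IN={a, b, d, e, f} | OUT={a, b, c, d, e, f}
  B2: | IN={a, c, e, f} | OUT={a, c, e, f}
  B3: | IN={a, c, e, f} | OUT={a, b, c, e, f}
  B4: | IN={a, b} | OUT={}

Merge at B1: OUT[B1] = IN[B0] ⊔ IN[B2] = {a, b, c, d, e, f}
Applying B1's transfer function to that OUT value gives IN[B1] (row B1 above).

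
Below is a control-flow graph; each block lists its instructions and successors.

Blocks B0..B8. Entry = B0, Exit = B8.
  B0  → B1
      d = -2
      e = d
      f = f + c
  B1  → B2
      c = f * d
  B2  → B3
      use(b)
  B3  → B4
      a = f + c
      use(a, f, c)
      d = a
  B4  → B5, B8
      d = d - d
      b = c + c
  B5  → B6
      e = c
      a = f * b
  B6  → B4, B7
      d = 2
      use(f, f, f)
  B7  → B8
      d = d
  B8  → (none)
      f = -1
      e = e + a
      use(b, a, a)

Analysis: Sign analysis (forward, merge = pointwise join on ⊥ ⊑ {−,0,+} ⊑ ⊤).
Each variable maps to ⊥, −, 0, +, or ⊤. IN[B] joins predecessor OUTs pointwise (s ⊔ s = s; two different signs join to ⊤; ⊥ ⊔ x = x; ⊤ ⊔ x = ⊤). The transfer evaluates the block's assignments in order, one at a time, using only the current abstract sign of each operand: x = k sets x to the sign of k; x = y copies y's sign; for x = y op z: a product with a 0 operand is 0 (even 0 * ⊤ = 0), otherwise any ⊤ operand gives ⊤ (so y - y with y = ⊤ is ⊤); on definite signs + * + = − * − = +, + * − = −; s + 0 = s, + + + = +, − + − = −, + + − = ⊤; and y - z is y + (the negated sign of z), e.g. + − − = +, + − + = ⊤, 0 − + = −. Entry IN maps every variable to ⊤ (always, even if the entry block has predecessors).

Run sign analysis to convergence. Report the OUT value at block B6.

Answer: {a: ⊤, b: ⊤, c: ⊤, d: +, e: ⊤, f: ⊤}

Working:
Converged values:
  B0:   IN=(all ⊤)   OUT={d:-, e:-; rest ⊤}
  B1:   IN={d:-, e:-; rest ⊤}   OUT={d:-, e:-; rest ⊤}
  B2:   IN={d:-, e:-; rest ⊤}   OUT={d:-, e:-; rest ⊤}
  B3:   IN={d:-, e:-; rest ⊤}   OUT={e:-; rest ⊤}
  B4:   IN=(all ⊤)   OUT=(all ⊤)
  B5:   IN=(all ⊤)   OUT=(all ⊤)
  B6:   IN=(all ⊤)   OUT={d:+; rest ⊤}
  B7:   IN={d:+; rest ⊤}   OUT={d:+; rest ⊤}
  B8:   IN=(all ⊤)   OUT={f:-; rest ⊤}

Merge at B6: IN[B6] = OUT[B5] = {a: ⊤, b: ⊤, c: ⊤, d: ⊤, e: ⊤, f: ⊤}
Applying B6's transfer function to that IN value gives OUT[B6] (row B6 above).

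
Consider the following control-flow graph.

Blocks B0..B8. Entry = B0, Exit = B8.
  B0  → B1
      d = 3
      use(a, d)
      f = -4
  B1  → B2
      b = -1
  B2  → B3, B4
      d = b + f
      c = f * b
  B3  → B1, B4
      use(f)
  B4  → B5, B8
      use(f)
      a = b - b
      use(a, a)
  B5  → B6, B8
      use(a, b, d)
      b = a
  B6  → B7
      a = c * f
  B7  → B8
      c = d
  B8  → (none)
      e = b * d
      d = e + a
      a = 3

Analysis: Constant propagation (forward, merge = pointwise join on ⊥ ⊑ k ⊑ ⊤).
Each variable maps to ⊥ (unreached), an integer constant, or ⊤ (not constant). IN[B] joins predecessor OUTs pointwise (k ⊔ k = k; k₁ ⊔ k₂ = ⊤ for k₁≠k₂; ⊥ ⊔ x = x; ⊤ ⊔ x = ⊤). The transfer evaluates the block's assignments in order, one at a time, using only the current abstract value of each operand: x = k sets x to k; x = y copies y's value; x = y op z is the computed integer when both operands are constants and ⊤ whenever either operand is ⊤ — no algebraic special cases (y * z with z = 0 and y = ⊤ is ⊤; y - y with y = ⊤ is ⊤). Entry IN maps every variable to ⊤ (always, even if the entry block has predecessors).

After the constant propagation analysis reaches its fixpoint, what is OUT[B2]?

Converged values:
  B0:  IN=(all ⊤)  OUT={d:3, f:-4; rest ⊤}
  B1:  IN={f:-4; rest ⊤}  OUT={b:-1, f:-4; rest ⊤}
  B2:  IN={b:-1, f:-4; rest ⊤}  OUT={b:-1, c:4, d:-5, f:-4; rest ⊤}
  B3:  IN={b:-1, c:4, d:-5, f:-4; rest ⊤}  OUT={b:-1, c:4, d:-5, f:-4; rest ⊤}
  B4:  IN={b:-1, c:4, d:-5, f:-4; rest ⊤}  OUT={a:0, b:-1, c:4, d:-5, f:-4; rest ⊤}
  B5:  IN={a:0, b:-1, c:4, d:-5, f:-4; rest ⊤}  OUT={a:0, b:0, c:4, d:-5, f:-4; rest ⊤}
  B6:  IN={a:0, b:0, c:4, d:-5, f:-4; rest ⊤}  OUT={a:-16, b:0, c:4, d:-5, f:-4; rest ⊤}
  B7:  IN={a:-16, b:0, c:4, d:-5, f:-4; rest ⊤}  OUT={a:-16, b:0, c:-5, d:-5, f:-4; rest ⊤}
  B8:  IN={d:-5, f:-4; rest ⊤}  OUT={a:3, f:-4; rest ⊤}

Merge at B2: IN[B2] = OUT[B1] = {a: ⊤, b: -1, c: ⊤, d: ⊤, e: ⊤, f: -4}
Applying B2's transfer function to that IN value gives OUT[B2] (row B2 above).

Answer: {a: ⊤, b: -1, c: 4, d: -5, e: ⊤, f: -4}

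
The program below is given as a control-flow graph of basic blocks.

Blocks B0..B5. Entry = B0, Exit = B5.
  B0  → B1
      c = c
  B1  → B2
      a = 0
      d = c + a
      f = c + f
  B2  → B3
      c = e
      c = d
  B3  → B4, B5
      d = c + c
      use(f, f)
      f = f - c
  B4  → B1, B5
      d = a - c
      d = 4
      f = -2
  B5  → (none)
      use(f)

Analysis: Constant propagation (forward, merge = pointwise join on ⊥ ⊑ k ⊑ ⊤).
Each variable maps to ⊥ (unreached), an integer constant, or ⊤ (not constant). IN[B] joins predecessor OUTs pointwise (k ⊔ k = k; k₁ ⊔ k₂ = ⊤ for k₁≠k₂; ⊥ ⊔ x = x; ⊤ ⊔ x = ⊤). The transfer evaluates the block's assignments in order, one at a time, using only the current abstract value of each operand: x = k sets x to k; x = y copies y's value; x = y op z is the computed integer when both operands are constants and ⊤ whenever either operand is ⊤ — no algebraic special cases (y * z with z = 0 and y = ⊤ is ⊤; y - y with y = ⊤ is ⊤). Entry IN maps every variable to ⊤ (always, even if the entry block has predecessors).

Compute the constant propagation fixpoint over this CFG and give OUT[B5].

Answer: {a: 0, b: ⊤, c: ⊤, d: ⊤, e: ⊤, f: ⊤}

Trace:
Fixpoint table:
  B0:  IN=(all ⊤)  OUT=(all ⊤)
  B1:  IN=(all ⊤)  OUT={a:0; rest ⊤}
  B2:  IN={a:0; rest ⊤}  OUT={a:0; rest ⊤}
  B3:  IN={a:0; rest ⊤}  OUT={a:0; rest ⊤}
  B4:  IN={a:0; rest ⊤}  OUT={a:0, d:4, f:-2; rest ⊤}
  B5:  IN={a:0; rest ⊤}  OUT={a:0; rest ⊤}

Merge at B5: IN[B5] = OUT[B3] ⊔ OUT[B4] = {a: 0, b: ⊤, c: ⊤, d: ⊤, e: ⊤, f: ⊤}
Applying B5's transfer function to that IN value gives OUT[B5] (row B5 above).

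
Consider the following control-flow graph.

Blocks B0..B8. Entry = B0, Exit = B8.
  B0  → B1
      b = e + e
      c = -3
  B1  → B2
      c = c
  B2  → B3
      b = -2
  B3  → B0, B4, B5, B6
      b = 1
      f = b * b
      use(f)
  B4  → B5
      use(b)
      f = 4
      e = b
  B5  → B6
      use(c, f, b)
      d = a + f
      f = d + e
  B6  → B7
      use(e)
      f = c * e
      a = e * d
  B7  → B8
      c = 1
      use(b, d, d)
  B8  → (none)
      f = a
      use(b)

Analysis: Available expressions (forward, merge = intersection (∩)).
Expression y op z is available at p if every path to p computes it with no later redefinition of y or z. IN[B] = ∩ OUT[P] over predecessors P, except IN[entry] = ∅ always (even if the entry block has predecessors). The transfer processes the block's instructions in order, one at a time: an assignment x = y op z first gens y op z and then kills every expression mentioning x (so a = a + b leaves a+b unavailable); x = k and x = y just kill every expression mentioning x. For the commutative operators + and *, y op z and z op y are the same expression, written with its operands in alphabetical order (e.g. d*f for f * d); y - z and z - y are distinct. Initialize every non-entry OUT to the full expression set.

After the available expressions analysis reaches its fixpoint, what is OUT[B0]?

Answer: {e+e}

Trace:
Fixpoint table:
  B0: | IN={} | OUT={e+e}
  B1: | IN={e+e} | OUT={e+e}
  B2: | IN={e+e} | OUT={e+e}
  B3: | IN={e+e} | OUT={b*b, e+e}
  B4: | IN={b*b, e+e} | OUT={b*b}
  B5: | IN={b*b} | OUT={b*b, d+e}
  B6: | IN={b*b} | OUT={b*b, c*e, d*e}
  B7: | IN={b*b, c*e, d*e} | OUT={b*b, d*e}
  B8: | IN={b*b, d*e} | OUT={b*b, d*e}

Merge at B0 (entry node, so the boundary value {} is joined with the incoming edge(s)): IN[B0] = {} ∩ OUT[B3] = {}
Applying B0's transfer function to that IN value gives OUT[B0] (row B0 above).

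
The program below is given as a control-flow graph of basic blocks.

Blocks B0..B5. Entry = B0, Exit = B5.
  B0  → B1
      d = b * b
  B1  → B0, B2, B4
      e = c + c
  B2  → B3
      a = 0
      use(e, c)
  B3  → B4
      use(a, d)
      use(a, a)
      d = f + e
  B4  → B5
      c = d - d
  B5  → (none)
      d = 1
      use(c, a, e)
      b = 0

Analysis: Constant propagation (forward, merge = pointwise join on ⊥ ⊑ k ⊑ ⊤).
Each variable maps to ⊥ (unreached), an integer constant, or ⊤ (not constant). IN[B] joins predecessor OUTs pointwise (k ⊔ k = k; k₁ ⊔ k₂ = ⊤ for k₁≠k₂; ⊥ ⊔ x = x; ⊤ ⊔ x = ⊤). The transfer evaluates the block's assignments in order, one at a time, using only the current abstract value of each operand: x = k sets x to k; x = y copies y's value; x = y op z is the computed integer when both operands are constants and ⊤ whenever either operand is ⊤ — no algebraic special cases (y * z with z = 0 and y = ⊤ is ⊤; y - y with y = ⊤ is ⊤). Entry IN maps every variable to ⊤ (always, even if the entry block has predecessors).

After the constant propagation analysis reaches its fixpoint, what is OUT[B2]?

Per-block solution:
  B0:   IN=(all ⊤)   OUT=(all ⊤)
  B1:   IN=(all ⊤)   OUT=(all ⊤)
  B2:   IN=(all ⊤)   OUT={a:0; rest ⊤}
  B3:   IN={a:0; rest ⊤}   OUT={a:0; rest ⊤}
  B4:   IN=(all ⊤)   OUT=(all ⊤)
  B5:   IN=(all ⊤)   OUT={b:0, d:1; rest ⊤}

Merge at B2: IN[B2] = OUT[B1] = {a: ⊤, b: ⊤, c: ⊤, d: ⊤, e: ⊤, f: ⊤}
Applying B2's transfer function to that IN value gives OUT[B2] (row B2 above).

Answer: {a: 0, b: ⊤, c: ⊤, d: ⊤, e: ⊤, f: ⊤}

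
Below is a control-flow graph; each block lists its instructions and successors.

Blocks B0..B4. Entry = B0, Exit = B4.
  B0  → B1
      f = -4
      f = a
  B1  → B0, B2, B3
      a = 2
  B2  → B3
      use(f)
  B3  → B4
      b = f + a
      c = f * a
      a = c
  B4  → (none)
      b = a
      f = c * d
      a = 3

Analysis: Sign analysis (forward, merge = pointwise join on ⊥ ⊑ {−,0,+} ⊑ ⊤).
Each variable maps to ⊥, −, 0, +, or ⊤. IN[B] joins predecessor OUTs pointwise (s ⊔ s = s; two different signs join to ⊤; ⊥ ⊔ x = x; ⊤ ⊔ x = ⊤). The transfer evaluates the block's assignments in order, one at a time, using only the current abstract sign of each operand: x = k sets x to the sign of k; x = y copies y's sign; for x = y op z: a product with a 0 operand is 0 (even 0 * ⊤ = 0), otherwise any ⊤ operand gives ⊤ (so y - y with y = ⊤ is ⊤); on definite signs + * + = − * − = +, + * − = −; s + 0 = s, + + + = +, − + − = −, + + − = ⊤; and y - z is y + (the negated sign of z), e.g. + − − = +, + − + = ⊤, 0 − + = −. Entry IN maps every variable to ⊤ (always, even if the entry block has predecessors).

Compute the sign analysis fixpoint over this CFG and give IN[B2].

Answer: {a: +, b: ⊤, c: ⊤, d: ⊤, e: ⊤, f: ⊤}

Derivation:
Converged values:
  B0: | IN=(all ⊤) | OUT=(all ⊤)
  B1: | IN=(all ⊤) | OUT={a:+; rest ⊤}
  B2: | IN={a:+; rest ⊤} | OUT={a:+; rest ⊤}
  B3: | IN={a:+; rest ⊤} | OUT=(all ⊤)
  B4: | IN=(all ⊤) | OUT={a:+; rest ⊤}

Merge at B2: IN[B2] = OUT[B1] = {a: +, b: ⊤, c: ⊤, d: ⊤, e: ⊤, f: ⊤}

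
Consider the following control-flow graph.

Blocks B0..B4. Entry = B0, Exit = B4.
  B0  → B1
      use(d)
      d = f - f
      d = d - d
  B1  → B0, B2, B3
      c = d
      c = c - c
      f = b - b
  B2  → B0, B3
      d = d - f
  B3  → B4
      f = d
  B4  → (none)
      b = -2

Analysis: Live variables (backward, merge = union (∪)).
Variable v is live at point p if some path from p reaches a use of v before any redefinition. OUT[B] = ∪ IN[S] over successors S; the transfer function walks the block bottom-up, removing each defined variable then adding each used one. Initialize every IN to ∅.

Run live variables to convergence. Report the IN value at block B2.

Answer: {b, d, f}

Working:
Per-block solution:
  B0:   IN={b, d, f}   OUT={b, d}
  B1:   IN={b, d}   OUT={b, d, f}
  B2:   IN={b, d, f}   OUT={b, d, f}
  B3:   IN={d}   OUT={}
  B4:   IN={}   OUT={}

Merge at B2: OUT[B2] = IN[B0] ⊔ IN[B3] = {b, d, f}
Applying B2's transfer function to that OUT value gives IN[B2] (row B2 above).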